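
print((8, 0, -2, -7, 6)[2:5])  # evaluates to (-2, -7, 6)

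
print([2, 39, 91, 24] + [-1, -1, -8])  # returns [2, 39, 91, 24, -1, -1, -8]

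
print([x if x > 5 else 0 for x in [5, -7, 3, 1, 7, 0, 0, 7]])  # [0, 0, 0, 0, 7, 0, 0, 7]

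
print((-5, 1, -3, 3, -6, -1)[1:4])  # (1, -3, 3)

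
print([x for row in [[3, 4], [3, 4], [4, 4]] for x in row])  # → [3, 4, 3, 4, 4, 4]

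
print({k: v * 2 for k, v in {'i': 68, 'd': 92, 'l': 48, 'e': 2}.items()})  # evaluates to {'i': 136, 'd': 184, 'l': 96, 'e': 4}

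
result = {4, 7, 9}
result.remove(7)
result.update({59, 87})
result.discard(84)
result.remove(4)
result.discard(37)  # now {9, 59, 87}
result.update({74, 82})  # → {9, 59, 74, 82, 87}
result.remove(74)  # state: {9, 59, 82, 87}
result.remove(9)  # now {59, 82, 87}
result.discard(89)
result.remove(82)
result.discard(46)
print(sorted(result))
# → [59, 87]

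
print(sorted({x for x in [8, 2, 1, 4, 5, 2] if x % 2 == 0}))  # [2, 4, 8]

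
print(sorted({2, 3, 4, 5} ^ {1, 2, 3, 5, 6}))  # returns [1, 4, 6]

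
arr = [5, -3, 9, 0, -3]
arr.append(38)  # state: [5, -3, 9, 0, -3, 38]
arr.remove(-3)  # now [5, 9, 0, -3, 38]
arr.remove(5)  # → [9, 0, -3, 38]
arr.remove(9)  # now [0, -3, 38]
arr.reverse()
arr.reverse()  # [0, -3, 38]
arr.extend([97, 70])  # [0, -3, 38, 97, 70]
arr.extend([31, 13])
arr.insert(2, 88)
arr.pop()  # 13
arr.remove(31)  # [0, -3, 88, 38, 97, 70]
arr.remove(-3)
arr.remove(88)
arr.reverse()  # [70, 97, 38, 0]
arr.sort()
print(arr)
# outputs [0, 38, 70, 97]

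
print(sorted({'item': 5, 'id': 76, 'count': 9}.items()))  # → [('count', 9), ('id', 76), ('item', 5)]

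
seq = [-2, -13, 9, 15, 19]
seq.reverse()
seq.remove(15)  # [19, 9, -13, -2]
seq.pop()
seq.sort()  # [-13, 9, 19]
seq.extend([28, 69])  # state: [-13, 9, 19, 28, 69]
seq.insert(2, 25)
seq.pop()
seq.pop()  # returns 28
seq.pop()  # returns 19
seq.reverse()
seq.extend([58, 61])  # [25, 9, -13, 58, 61]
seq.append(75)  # [25, 9, -13, 58, 61, 75]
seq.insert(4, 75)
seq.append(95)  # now [25, 9, -13, 58, 75, 61, 75, 95]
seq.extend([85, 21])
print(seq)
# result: [25, 9, -13, 58, 75, 61, 75, 95, 85, 21]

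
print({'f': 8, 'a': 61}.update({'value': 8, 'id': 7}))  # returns None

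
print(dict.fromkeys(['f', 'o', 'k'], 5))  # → {'f': 5, 'o': 5, 'k': 5}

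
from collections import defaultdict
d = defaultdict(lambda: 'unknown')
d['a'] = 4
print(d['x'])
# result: unknown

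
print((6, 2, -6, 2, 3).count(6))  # 1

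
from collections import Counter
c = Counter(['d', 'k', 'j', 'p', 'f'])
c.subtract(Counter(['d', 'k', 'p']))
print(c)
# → Counter({'j': 1, 'f': 1, 'd': 0, 'k': 0, 'p': 0})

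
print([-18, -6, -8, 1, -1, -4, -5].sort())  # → None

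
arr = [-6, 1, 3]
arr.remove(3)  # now [-6, 1]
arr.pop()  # 1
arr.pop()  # -6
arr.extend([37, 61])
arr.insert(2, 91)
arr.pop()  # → 91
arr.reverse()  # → [61, 37]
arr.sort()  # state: [37, 61]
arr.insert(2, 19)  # [37, 61, 19]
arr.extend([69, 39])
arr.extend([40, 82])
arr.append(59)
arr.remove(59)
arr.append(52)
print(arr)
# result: [37, 61, 19, 69, 39, 40, 82, 52]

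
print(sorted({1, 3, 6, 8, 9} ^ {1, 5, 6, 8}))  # [3, 5, 9]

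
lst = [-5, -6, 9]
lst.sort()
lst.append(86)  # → [-6, -5, 9, 86]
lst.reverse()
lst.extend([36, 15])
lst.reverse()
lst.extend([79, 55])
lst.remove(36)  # [15, -6, -5, 9, 86, 79, 55]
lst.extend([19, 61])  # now [15, -6, -5, 9, 86, 79, 55, 19, 61]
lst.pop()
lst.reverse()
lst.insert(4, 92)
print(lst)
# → [19, 55, 79, 86, 92, 9, -5, -6, 15]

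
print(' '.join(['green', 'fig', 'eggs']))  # green fig eggs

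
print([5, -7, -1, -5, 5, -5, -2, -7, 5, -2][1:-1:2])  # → [-7, -5, -5, -7]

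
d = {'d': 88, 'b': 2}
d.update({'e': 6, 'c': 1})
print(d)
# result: {'d': 88, 'b': 2, 'e': 6, 'c': 1}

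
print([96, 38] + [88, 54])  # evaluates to [96, 38, 88, 54]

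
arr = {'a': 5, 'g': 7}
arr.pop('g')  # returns 7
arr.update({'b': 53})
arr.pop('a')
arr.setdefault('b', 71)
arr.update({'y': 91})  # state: {'b': 53, 'y': 91}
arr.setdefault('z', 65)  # 65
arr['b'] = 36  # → {'b': 36, 'y': 91, 'z': 65}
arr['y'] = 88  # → {'b': 36, 'y': 88, 'z': 65}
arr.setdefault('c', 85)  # 85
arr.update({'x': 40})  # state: {'b': 36, 'y': 88, 'z': 65, 'c': 85, 'x': 40}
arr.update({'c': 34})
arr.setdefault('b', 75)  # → 36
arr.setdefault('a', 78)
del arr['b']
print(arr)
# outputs {'y': 88, 'z': 65, 'c': 34, 'x': 40, 'a': 78}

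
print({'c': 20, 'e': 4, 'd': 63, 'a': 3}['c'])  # 20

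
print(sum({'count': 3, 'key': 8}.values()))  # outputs 11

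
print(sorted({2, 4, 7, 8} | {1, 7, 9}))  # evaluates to [1, 2, 4, 7, 8, 9]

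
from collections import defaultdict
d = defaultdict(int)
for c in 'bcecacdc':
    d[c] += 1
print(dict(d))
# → {'b': 1, 'c': 4, 'e': 1, 'a': 1, 'd': 1}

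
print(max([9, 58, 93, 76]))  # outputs 93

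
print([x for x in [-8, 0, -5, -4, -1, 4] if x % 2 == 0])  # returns [-8, 0, -4, 4]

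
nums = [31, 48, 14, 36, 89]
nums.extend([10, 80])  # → [31, 48, 14, 36, 89, 10, 80]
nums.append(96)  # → [31, 48, 14, 36, 89, 10, 80, 96]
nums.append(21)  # [31, 48, 14, 36, 89, 10, 80, 96, 21]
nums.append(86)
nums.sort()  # [10, 14, 21, 31, 36, 48, 80, 86, 89, 96]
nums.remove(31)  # [10, 14, 21, 36, 48, 80, 86, 89, 96]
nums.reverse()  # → [96, 89, 86, 80, 48, 36, 21, 14, 10]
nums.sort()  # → [10, 14, 21, 36, 48, 80, 86, 89, 96]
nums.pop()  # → 96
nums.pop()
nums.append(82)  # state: [10, 14, 21, 36, 48, 80, 86, 82]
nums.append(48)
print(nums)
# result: [10, 14, 21, 36, 48, 80, 86, 82, 48]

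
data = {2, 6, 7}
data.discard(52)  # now {2, 6, 7}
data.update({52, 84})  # {2, 6, 7, 52, 84}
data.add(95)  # {2, 6, 7, 52, 84, 95}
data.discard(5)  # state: {2, 6, 7, 52, 84, 95}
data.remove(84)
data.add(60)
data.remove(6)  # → {2, 7, 52, 60, 95}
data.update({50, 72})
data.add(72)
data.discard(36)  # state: {2, 7, 50, 52, 60, 72, 95}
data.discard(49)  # {2, 7, 50, 52, 60, 72, 95}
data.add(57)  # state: {2, 7, 50, 52, 57, 60, 72, 95}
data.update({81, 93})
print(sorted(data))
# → [2, 7, 50, 52, 57, 60, 72, 81, 93, 95]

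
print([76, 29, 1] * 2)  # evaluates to [76, 29, 1, 76, 29, 1]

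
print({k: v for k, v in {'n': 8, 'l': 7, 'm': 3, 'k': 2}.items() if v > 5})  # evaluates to {'n': 8, 'l': 7}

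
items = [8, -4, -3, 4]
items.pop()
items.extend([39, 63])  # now [8, -4, -3, 39, 63]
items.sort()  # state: [-4, -3, 8, 39, 63]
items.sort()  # [-4, -3, 8, 39, 63]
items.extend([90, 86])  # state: [-4, -3, 8, 39, 63, 90, 86]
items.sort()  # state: [-4, -3, 8, 39, 63, 86, 90]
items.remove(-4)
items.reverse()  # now [90, 86, 63, 39, 8, -3]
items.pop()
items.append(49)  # [90, 86, 63, 39, 8, 49]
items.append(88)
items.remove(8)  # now [90, 86, 63, 39, 49, 88]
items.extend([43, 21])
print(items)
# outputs [90, 86, 63, 39, 49, 88, 43, 21]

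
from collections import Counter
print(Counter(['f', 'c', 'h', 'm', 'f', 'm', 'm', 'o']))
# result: Counter({'m': 3, 'f': 2, 'c': 1, 'h': 1, 'o': 1})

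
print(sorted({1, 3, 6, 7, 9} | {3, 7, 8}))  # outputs [1, 3, 6, 7, 8, 9]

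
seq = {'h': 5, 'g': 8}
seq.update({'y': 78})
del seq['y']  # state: {'h': 5, 'g': 8}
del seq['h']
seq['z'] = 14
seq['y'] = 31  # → {'g': 8, 'z': 14, 'y': 31}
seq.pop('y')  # 31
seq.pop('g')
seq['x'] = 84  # {'z': 14, 'x': 84}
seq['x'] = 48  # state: {'z': 14, 'x': 48}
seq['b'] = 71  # {'z': 14, 'x': 48, 'b': 71}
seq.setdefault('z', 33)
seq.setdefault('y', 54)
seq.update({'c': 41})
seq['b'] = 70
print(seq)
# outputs {'z': 14, 'x': 48, 'b': 70, 'y': 54, 'c': 41}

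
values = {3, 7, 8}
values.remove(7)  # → {3, 8}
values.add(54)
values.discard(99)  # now {3, 8, 54}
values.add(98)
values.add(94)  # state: {3, 8, 54, 94, 98}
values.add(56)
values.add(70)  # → {3, 8, 54, 56, 70, 94, 98}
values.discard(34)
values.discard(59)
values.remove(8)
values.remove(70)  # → {3, 54, 56, 94, 98}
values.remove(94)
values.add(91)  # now {3, 54, 56, 91, 98}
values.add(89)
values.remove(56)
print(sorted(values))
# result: [3, 54, 89, 91, 98]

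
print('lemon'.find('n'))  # 4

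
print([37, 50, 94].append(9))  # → None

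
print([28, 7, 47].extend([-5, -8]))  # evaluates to None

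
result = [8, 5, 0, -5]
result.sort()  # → [-5, 0, 5, 8]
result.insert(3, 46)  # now [-5, 0, 5, 46, 8]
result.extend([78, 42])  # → [-5, 0, 5, 46, 8, 78, 42]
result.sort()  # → [-5, 0, 5, 8, 42, 46, 78]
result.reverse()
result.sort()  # [-5, 0, 5, 8, 42, 46, 78]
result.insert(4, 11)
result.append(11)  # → [-5, 0, 5, 8, 11, 42, 46, 78, 11]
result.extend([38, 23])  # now [-5, 0, 5, 8, 11, 42, 46, 78, 11, 38, 23]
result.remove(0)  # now [-5, 5, 8, 11, 42, 46, 78, 11, 38, 23]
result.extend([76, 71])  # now [-5, 5, 8, 11, 42, 46, 78, 11, 38, 23, 76, 71]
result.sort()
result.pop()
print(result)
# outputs [-5, 5, 8, 11, 11, 23, 38, 42, 46, 71, 76]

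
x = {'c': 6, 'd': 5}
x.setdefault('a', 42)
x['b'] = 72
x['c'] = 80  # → {'c': 80, 'd': 5, 'a': 42, 'b': 72}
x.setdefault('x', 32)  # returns 32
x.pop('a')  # 42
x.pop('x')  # 32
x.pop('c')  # 80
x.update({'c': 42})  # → {'d': 5, 'b': 72, 'c': 42}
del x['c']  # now {'d': 5, 'b': 72}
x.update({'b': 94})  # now {'d': 5, 'b': 94}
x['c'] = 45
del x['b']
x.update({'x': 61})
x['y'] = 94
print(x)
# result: {'d': 5, 'c': 45, 'x': 61, 'y': 94}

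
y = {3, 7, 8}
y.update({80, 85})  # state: {3, 7, 8, 80, 85}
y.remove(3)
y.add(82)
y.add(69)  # {7, 8, 69, 80, 82, 85}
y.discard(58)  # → {7, 8, 69, 80, 82, 85}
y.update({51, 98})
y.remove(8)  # {7, 51, 69, 80, 82, 85, 98}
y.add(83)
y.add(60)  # {7, 51, 60, 69, 80, 82, 83, 85, 98}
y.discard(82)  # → {7, 51, 60, 69, 80, 83, 85, 98}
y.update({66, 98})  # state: {7, 51, 60, 66, 69, 80, 83, 85, 98}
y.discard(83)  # {7, 51, 60, 66, 69, 80, 85, 98}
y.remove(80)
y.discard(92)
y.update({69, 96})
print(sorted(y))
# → [7, 51, 60, 66, 69, 85, 96, 98]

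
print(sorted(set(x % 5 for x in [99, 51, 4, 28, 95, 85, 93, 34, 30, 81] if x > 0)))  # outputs [0, 1, 3, 4]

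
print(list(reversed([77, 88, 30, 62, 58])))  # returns [58, 62, 30, 88, 77]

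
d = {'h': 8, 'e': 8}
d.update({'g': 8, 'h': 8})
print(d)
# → {'h': 8, 'e': 8, 'g': 8}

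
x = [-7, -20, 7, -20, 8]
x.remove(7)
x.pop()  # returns 8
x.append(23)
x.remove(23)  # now [-7, -20, -20]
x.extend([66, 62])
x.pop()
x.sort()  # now [-20, -20, -7, 66]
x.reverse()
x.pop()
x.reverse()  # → [-20, -7, 66]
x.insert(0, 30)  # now [30, -20, -7, 66]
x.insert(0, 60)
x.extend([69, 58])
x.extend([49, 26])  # [60, 30, -20, -7, 66, 69, 58, 49, 26]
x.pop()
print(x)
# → [60, 30, -20, -7, 66, 69, 58, 49]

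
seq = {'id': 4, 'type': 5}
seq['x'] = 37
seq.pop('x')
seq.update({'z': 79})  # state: {'id': 4, 'type': 5, 'z': 79}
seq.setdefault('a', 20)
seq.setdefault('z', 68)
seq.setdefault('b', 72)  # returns 72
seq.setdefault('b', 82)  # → 72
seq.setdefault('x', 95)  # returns 95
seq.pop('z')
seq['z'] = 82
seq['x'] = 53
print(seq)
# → {'id': 4, 'type': 5, 'a': 20, 'b': 72, 'x': 53, 'z': 82}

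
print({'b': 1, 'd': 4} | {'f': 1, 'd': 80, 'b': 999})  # {'b': 999, 'd': 80, 'f': 1}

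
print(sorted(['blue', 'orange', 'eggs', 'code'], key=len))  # ['blue', 'eggs', 'code', 'orange']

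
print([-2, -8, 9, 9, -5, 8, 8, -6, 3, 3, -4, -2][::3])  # [-2, 9, 8, 3]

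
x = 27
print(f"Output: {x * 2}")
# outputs Output: 54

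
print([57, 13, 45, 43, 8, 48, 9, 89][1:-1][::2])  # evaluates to [13, 43, 48]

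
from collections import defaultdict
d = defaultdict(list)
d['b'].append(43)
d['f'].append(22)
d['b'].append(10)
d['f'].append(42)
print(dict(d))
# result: {'b': [43, 10], 'f': [22, 42]}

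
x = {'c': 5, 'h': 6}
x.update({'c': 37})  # {'c': 37, 'h': 6}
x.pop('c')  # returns 37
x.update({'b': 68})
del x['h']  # {'b': 68}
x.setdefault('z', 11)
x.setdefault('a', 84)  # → 84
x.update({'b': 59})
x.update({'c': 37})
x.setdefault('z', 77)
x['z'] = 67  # {'b': 59, 'z': 67, 'a': 84, 'c': 37}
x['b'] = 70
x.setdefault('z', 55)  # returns 67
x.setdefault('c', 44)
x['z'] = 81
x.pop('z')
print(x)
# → {'b': 70, 'a': 84, 'c': 37}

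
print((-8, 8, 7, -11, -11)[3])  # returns -11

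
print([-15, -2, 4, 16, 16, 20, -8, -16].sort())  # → None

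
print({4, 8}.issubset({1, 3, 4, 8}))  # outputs True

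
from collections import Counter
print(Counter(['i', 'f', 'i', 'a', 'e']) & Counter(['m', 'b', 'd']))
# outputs Counter()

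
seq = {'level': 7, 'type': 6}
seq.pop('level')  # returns 7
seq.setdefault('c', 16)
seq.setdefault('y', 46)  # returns 46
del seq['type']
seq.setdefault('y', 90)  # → 46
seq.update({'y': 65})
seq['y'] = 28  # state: {'c': 16, 'y': 28}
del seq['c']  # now {'y': 28}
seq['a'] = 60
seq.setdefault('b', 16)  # 16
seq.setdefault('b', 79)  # 16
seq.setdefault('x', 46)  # 46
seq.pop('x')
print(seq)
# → {'y': 28, 'a': 60, 'b': 16}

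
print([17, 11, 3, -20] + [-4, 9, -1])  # [17, 11, 3, -20, -4, 9, -1]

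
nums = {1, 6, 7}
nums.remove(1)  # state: {6, 7}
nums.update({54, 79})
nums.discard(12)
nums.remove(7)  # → {6, 54, 79}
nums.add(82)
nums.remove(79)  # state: {6, 54, 82}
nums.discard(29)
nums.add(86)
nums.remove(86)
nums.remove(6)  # {54, 82}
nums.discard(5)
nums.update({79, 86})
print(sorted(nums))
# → [54, 79, 82, 86]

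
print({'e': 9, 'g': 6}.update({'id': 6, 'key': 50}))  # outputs None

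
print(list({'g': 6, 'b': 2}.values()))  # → [6, 2]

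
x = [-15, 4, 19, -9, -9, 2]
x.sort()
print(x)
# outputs [-15, -9, -9, 2, 4, 19]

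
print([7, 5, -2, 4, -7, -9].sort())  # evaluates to None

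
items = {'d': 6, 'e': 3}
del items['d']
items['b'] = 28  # {'e': 3, 'b': 28}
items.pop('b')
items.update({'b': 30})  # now {'e': 3, 'b': 30}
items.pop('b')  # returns 30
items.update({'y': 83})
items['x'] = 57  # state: {'e': 3, 'y': 83, 'x': 57}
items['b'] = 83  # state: {'e': 3, 'y': 83, 'x': 57, 'b': 83}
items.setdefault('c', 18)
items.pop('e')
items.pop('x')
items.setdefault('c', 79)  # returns 18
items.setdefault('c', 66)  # 18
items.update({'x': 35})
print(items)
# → {'y': 83, 'b': 83, 'c': 18, 'x': 35}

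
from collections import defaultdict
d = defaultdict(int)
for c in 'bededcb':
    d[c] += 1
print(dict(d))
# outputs {'b': 2, 'e': 2, 'd': 2, 'c': 1}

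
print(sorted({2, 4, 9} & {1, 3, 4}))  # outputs [4]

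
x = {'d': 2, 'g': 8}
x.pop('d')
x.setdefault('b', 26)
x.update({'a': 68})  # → {'g': 8, 'b': 26, 'a': 68}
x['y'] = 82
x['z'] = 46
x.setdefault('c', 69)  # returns 69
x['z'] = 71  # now {'g': 8, 'b': 26, 'a': 68, 'y': 82, 'z': 71, 'c': 69}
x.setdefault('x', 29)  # 29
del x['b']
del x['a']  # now {'g': 8, 'y': 82, 'z': 71, 'c': 69, 'x': 29}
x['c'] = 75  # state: {'g': 8, 'y': 82, 'z': 71, 'c': 75, 'x': 29}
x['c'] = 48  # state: {'g': 8, 'y': 82, 'z': 71, 'c': 48, 'x': 29}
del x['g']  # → {'y': 82, 'z': 71, 'c': 48, 'x': 29}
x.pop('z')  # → 71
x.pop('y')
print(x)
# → {'c': 48, 'x': 29}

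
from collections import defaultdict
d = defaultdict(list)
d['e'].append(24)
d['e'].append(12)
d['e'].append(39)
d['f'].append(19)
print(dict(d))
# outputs {'e': [24, 12, 39], 'f': [19]}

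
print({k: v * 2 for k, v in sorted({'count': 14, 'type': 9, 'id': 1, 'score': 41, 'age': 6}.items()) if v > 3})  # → {'age': 12, 'count': 28, 'score': 82, 'type': 18}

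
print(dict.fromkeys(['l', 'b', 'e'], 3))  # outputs {'l': 3, 'b': 3, 'e': 3}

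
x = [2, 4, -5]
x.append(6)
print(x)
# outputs [2, 4, -5, 6]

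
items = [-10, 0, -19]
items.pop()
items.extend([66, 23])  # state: [-10, 0, 66, 23]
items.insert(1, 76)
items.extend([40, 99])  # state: [-10, 76, 0, 66, 23, 40, 99]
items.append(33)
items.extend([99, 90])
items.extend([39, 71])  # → [-10, 76, 0, 66, 23, 40, 99, 33, 99, 90, 39, 71]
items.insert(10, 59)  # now [-10, 76, 0, 66, 23, 40, 99, 33, 99, 90, 59, 39, 71]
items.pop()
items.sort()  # [-10, 0, 23, 33, 39, 40, 59, 66, 76, 90, 99, 99]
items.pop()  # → 99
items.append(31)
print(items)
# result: [-10, 0, 23, 33, 39, 40, 59, 66, 76, 90, 99, 31]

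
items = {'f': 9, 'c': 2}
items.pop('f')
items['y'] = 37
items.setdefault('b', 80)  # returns 80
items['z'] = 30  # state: {'c': 2, 'y': 37, 'b': 80, 'z': 30}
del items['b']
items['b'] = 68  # {'c': 2, 'y': 37, 'z': 30, 'b': 68}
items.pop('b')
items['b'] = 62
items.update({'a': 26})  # {'c': 2, 'y': 37, 'z': 30, 'b': 62, 'a': 26}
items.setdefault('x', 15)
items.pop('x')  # 15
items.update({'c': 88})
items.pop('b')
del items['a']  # {'c': 88, 'y': 37, 'z': 30}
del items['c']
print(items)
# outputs {'y': 37, 'z': 30}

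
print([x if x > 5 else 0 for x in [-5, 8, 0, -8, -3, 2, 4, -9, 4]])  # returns [0, 8, 0, 0, 0, 0, 0, 0, 0]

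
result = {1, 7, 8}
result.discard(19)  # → {1, 7, 8}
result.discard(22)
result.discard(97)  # {1, 7, 8}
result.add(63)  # {1, 7, 8, 63}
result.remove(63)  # {1, 7, 8}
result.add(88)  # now {1, 7, 8, 88}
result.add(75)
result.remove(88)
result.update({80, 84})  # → {1, 7, 8, 75, 80, 84}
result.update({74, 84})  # {1, 7, 8, 74, 75, 80, 84}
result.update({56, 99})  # {1, 7, 8, 56, 74, 75, 80, 84, 99}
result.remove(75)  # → {1, 7, 8, 56, 74, 80, 84, 99}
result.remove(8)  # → {1, 7, 56, 74, 80, 84, 99}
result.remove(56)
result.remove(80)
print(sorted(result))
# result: [1, 7, 74, 84, 99]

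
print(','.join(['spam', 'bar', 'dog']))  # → spam,bar,dog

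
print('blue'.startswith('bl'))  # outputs True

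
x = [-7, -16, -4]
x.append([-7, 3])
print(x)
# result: [-7, -16, -4, [-7, 3]]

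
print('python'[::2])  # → pto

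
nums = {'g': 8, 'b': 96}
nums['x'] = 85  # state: {'g': 8, 'b': 96, 'x': 85}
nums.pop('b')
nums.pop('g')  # 8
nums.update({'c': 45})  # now {'x': 85, 'c': 45}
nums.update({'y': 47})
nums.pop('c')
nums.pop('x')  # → 85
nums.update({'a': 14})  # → {'y': 47, 'a': 14}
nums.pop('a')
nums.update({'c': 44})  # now {'y': 47, 'c': 44}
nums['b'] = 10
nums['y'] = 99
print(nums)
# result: {'y': 99, 'c': 44, 'b': 10}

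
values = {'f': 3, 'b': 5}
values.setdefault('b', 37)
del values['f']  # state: {'b': 5}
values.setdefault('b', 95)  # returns 5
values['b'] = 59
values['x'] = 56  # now {'b': 59, 'x': 56}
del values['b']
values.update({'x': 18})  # {'x': 18}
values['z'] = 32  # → {'x': 18, 'z': 32}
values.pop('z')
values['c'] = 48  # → {'x': 18, 'c': 48}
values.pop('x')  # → 18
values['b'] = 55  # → {'c': 48, 'b': 55}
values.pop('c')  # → 48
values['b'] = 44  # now {'b': 44}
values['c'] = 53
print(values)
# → {'b': 44, 'c': 53}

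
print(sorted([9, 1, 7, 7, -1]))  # [-1, 1, 7, 7, 9]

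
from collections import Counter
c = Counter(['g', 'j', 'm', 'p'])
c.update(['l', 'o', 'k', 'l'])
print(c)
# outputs Counter({'l': 2, 'g': 1, 'j': 1, 'm': 1, 'p': 1, 'o': 1, 'k': 1})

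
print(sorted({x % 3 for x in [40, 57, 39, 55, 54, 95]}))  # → [0, 1, 2]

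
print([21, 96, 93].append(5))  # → None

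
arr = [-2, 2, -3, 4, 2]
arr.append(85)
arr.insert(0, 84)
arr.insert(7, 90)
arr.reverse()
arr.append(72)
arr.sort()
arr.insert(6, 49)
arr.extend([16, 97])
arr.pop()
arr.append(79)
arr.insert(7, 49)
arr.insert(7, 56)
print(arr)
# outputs [-3, -2, 2, 2, 4, 72, 49, 56, 49, 84, 85, 90, 16, 79]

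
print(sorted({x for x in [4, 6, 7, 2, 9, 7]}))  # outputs [2, 4, 6, 7, 9]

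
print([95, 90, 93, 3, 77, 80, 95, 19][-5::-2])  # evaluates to [3, 90]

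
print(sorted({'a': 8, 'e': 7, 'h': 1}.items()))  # [('a', 8), ('e', 7), ('h', 1)]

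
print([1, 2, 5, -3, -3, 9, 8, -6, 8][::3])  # [1, -3, 8]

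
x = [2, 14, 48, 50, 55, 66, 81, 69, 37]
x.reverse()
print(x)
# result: [37, 69, 81, 66, 55, 50, 48, 14, 2]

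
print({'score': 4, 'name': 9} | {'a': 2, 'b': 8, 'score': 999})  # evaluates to {'score': 999, 'name': 9, 'a': 2, 'b': 8}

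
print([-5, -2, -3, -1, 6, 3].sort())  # None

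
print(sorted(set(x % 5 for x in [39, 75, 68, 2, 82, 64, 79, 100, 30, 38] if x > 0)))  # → [0, 2, 3, 4]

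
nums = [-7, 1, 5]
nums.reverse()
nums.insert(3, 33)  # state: [5, 1, -7, 33]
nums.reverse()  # [33, -7, 1, 5]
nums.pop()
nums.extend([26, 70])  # [33, -7, 1, 26, 70]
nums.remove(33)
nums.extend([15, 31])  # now [-7, 1, 26, 70, 15, 31]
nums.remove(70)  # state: [-7, 1, 26, 15, 31]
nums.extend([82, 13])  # [-7, 1, 26, 15, 31, 82, 13]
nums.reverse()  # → [13, 82, 31, 15, 26, 1, -7]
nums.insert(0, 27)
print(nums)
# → [27, 13, 82, 31, 15, 26, 1, -7]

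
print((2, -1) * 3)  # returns (2, -1, 2, -1, 2, -1)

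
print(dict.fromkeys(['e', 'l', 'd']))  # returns {'e': None, 'l': None, 'd': None}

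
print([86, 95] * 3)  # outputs [86, 95, 86, 95, 86, 95]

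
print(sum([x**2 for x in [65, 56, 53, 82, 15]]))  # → 17119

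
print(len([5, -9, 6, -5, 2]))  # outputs 5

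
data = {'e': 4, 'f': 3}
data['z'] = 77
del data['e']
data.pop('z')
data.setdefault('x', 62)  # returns 62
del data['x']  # {'f': 3}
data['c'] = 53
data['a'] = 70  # {'f': 3, 'c': 53, 'a': 70}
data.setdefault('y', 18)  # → 18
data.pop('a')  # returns 70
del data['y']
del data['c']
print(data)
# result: {'f': 3}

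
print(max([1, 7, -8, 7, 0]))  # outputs 7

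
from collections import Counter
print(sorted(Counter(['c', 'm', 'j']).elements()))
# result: ['c', 'j', 'm']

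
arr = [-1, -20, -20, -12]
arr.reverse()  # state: [-12, -20, -20, -1]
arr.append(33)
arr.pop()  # 33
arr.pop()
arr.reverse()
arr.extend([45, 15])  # [-20, -20, -12, 45, 15]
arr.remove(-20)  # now [-20, -12, 45, 15]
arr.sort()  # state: [-20, -12, 15, 45]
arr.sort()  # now [-20, -12, 15, 45]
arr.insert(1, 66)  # [-20, 66, -12, 15, 45]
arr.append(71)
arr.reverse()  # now [71, 45, 15, -12, 66, -20]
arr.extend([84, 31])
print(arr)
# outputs [71, 45, 15, -12, 66, -20, 84, 31]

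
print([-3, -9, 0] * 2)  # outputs [-3, -9, 0, -3, -9, 0]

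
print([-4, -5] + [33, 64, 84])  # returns [-4, -5, 33, 64, 84]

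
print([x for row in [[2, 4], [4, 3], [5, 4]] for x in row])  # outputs [2, 4, 4, 3, 5, 4]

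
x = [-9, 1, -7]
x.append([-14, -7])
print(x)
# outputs [-9, 1, -7, [-14, -7]]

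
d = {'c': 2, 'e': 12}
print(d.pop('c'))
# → 2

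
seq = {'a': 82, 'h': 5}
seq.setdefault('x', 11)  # 11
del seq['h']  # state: {'a': 82, 'x': 11}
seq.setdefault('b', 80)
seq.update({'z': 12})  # {'a': 82, 'x': 11, 'b': 80, 'z': 12}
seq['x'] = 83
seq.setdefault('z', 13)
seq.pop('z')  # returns 12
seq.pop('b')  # 80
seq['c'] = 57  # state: {'a': 82, 'x': 83, 'c': 57}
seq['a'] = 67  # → {'a': 67, 'x': 83, 'c': 57}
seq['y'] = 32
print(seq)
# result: {'a': 67, 'x': 83, 'c': 57, 'y': 32}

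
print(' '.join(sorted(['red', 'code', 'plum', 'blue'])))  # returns blue code plum red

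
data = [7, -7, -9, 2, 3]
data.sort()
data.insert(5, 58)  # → [-9, -7, 2, 3, 7, 58]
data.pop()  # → 58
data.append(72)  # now [-9, -7, 2, 3, 7, 72]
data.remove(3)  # [-9, -7, 2, 7, 72]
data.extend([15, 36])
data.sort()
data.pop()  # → 72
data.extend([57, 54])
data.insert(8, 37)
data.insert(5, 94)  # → [-9, -7, 2, 7, 15, 94, 36, 57, 54, 37]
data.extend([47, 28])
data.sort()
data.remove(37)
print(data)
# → [-9, -7, 2, 7, 15, 28, 36, 47, 54, 57, 94]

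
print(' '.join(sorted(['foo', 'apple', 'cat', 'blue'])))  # apple blue cat foo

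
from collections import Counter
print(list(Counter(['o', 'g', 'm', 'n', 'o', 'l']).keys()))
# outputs ['o', 'g', 'm', 'n', 'l']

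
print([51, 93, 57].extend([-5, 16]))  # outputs None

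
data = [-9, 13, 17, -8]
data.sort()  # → [-9, -8, 13, 17]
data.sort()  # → [-9, -8, 13, 17]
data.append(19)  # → [-9, -8, 13, 17, 19]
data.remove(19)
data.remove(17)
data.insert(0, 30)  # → [30, -9, -8, 13]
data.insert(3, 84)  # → [30, -9, -8, 84, 13]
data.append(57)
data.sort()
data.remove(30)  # [-9, -8, 13, 57, 84]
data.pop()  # 84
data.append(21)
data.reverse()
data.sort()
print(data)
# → [-9, -8, 13, 21, 57]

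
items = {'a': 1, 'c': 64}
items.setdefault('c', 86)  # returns 64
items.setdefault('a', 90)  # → 1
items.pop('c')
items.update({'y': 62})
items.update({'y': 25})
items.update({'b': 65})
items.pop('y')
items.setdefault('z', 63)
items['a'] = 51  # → {'a': 51, 'b': 65, 'z': 63}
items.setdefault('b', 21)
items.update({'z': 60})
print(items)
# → {'a': 51, 'b': 65, 'z': 60}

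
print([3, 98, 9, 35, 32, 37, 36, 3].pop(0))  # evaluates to 3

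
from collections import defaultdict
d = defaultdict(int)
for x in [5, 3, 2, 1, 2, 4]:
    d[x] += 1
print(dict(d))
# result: {5: 1, 3: 1, 2: 2, 1: 1, 4: 1}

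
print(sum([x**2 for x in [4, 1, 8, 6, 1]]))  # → 118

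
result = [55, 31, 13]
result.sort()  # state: [13, 31, 55]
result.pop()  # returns 55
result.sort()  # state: [13, 31]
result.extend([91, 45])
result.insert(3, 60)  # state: [13, 31, 91, 60, 45]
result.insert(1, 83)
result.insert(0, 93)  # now [93, 13, 83, 31, 91, 60, 45]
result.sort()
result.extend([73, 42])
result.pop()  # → 42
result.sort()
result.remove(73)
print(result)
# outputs [13, 31, 45, 60, 83, 91, 93]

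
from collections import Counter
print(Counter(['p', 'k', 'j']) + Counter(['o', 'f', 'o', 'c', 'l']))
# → Counter({'o': 2, 'p': 1, 'k': 1, 'j': 1, 'f': 1, 'c': 1, 'l': 1})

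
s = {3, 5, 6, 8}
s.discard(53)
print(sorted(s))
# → [3, 5, 6, 8]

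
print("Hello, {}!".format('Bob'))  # Hello, Bob!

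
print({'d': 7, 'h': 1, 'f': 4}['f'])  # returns 4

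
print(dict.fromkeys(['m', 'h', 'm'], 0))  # {'m': 0, 'h': 0}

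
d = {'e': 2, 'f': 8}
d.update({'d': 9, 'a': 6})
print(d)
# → {'e': 2, 'f': 8, 'd': 9, 'a': 6}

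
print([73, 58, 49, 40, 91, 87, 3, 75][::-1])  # [75, 3, 87, 91, 40, 49, 58, 73]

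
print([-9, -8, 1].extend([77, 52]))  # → None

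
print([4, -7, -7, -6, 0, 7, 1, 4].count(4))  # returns 2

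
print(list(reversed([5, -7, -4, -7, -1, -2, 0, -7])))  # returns [-7, 0, -2, -1, -7, -4, -7, 5]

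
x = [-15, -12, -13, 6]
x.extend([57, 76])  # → [-15, -12, -13, 6, 57, 76]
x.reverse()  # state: [76, 57, 6, -13, -12, -15]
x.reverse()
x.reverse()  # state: [76, 57, 6, -13, -12, -15]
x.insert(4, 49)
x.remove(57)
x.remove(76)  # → [6, -13, 49, -12, -15]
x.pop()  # -15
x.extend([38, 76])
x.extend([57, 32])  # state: [6, -13, 49, -12, 38, 76, 57, 32]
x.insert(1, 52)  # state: [6, 52, -13, 49, -12, 38, 76, 57, 32]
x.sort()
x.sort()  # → [-13, -12, 6, 32, 38, 49, 52, 57, 76]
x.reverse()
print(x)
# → [76, 57, 52, 49, 38, 32, 6, -12, -13]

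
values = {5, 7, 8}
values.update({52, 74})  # {5, 7, 8, 52, 74}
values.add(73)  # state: {5, 7, 8, 52, 73, 74}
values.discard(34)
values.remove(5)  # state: {7, 8, 52, 73, 74}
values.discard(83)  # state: {7, 8, 52, 73, 74}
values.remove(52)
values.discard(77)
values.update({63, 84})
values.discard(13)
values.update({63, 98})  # {7, 8, 63, 73, 74, 84, 98}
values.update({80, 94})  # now {7, 8, 63, 73, 74, 80, 84, 94, 98}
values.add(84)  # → {7, 8, 63, 73, 74, 80, 84, 94, 98}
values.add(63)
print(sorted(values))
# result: [7, 8, 63, 73, 74, 80, 84, 94, 98]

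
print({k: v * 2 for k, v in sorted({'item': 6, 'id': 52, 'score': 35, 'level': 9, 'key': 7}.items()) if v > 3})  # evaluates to {'id': 104, 'item': 12, 'key': 14, 'level': 18, 'score': 70}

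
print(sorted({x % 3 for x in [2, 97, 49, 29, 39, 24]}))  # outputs [0, 1, 2]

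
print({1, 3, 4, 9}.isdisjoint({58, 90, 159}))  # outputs True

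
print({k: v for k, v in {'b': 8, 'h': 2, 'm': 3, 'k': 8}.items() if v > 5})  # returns {'b': 8, 'k': 8}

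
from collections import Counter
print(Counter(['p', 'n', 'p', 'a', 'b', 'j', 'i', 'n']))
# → Counter({'p': 2, 'n': 2, 'a': 1, 'b': 1, 'j': 1, 'i': 1})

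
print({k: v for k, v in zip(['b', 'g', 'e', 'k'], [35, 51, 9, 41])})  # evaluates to {'b': 35, 'g': 51, 'e': 9, 'k': 41}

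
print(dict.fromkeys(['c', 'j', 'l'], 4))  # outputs {'c': 4, 'j': 4, 'l': 4}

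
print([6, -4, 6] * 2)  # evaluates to [6, -4, 6, 6, -4, 6]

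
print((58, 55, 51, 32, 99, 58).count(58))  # 2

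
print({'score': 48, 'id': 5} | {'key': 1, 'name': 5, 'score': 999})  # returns {'score': 999, 'id': 5, 'key': 1, 'name': 5}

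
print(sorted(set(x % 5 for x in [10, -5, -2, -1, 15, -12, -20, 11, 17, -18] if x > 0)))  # [0, 1, 2]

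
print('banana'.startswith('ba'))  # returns True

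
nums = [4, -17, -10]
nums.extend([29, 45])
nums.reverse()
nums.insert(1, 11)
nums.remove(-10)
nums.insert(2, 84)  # [45, 11, 84, 29, -17, 4]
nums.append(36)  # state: [45, 11, 84, 29, -17, 4, 36]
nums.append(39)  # [45, 11, 84, 29, -17, 4, 36, 39]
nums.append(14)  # [45, 11, 84, 29, -17, 4, 36, 39, 14]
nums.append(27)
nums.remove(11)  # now [45, 84, 29, -17, 4, 36, 39, 14, 27]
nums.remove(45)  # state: [84, 29, -17, 4, 36, 39, 14, 27]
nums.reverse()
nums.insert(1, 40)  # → [27, 40, 14, 39, 36, 4, -17, 29, 84]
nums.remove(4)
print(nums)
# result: [27, 40, 14, 39, 36, -17, 29, 84]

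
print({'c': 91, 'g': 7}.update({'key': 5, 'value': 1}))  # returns None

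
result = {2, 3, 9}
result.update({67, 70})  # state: {2, 3, 9, 67, 70}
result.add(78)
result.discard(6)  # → {2, 3, 9, 67, 70, 78}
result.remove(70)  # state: {2, 3, 9, 67, 78}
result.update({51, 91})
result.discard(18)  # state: {2, 3, 9, 51, 67, 78, 91}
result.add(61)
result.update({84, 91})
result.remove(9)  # {2, 3, 51, 61, 67, 78, 84, 91}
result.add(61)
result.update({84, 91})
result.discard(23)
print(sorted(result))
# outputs [2, 3, 51, 61, 67, 78, 84, 91]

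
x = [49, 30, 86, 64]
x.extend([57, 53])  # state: [49, 30, 86, 64, 57, 53]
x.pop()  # 53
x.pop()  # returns 57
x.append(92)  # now [49, 30, 86, 64, 92]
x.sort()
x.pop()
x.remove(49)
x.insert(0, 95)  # [95, 30, 64, 86]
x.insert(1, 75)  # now [95, 75, 30, 64, 86]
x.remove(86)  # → [95, 75, 30, 64]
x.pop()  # 64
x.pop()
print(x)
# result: [95, 75]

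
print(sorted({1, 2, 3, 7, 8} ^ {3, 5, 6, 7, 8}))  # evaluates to [1, 2, 5, 6]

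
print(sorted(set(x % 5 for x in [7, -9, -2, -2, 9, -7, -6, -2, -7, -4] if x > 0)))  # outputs [2, 4]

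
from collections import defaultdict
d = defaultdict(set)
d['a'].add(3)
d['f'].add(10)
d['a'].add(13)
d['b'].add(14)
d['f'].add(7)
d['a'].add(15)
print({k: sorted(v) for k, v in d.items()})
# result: {'a': [3, 13, 15], 'f': [7, 10], 'b': [14]}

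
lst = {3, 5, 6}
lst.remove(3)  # {5, 6}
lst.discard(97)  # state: {5, 6}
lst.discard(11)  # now {5, 6}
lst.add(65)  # {5, 6, 65}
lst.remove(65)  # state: {5, 6}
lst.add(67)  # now {5, 6, 67}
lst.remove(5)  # {6, 67}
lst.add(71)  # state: {6, 67, 71}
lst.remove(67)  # {6, 71}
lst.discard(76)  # {6, 71}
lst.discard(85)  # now {6, 71}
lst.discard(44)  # {6, 71}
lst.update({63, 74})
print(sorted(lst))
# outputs [6, 63, 71, 74]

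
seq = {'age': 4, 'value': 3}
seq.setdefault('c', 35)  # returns 35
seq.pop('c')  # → 35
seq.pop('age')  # 4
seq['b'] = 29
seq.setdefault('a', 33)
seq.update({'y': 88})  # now {'value': 3, 'b': 29, 'a': 33, 'y': 88}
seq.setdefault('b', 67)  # 29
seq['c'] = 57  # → {'value': 3, 'b': 29, 'a': 33, 'y': 88, 'c': 57}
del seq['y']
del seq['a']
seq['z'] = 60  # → {'value': 3, 'b': 29, 'c': 57, 'z': 60}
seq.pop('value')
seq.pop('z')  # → 60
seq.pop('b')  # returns 29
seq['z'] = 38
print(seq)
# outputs {'c': 57, 'z': 38}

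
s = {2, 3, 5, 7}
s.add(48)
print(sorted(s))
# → [2, 3, 5, 7, 48]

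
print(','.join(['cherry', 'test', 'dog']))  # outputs cherry,test,dog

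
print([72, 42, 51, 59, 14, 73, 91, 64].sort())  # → None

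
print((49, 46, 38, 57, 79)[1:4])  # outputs (46, 38, 57)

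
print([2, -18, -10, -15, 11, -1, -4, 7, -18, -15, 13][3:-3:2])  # [-15, -1, 7]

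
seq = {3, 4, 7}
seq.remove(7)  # {3, 4}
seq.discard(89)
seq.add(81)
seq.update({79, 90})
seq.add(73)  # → {3, 4, 73, 79, 81, 90}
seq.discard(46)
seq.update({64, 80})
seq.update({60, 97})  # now {3, 4, 60, 64, 73, 79, 80, 81, 90, 97}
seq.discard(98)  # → {3, 4, 60, 64, 73, 79, 80, 81, 90, 97}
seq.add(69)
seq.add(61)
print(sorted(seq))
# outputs [3, 4, 60, 61, 64, 69, 73, 79, 80, 81, 90, 97]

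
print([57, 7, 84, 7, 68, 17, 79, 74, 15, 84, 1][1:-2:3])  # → [7, 68, 74]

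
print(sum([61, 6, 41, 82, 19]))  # 209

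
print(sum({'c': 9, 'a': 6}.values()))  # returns 15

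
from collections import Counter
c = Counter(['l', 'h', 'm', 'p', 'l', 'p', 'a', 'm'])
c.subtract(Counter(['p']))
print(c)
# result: Counter({'l': 2, 'm': 2, 'h': 1, 'p': 1, 'a': 1})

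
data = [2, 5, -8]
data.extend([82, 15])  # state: [2, 5, -8, 82, 15]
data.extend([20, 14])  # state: [2, 5, -8, 82, 15, 20, 14]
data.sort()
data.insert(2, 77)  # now [-8, 2, 77, 5, 14, 15, 20, 82]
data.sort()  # [-8, 2, 5, 14, 15, 20, 77, 82]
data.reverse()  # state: [82, 77, 20, 15, 14, 5, 2, -8]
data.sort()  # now [-8, 2, 5, 14, 15, 20, 77, 82]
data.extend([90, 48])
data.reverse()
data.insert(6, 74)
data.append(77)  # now [48, 90, 82, 77, 20, 15, 74, 14, 5, 2, -8, 77]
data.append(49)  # [48, 90, 82, 77, 20, 15, 74, 14, 5, 2, -8, 77, 49]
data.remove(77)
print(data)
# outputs [48, 90, 82, 20, 15, 74, 14, 5, 2, -8, 77, 49]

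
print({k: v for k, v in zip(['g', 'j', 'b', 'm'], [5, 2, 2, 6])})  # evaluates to {'g': 5, 'j': 2, 'b': 2, 'm': 6}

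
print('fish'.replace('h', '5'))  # fis5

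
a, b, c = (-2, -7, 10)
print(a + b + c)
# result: 1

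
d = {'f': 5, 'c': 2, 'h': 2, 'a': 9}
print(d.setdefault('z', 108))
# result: 108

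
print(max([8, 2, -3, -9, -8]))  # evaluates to 8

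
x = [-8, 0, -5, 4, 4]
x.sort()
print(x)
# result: [-8, -5, 0, 4, 4]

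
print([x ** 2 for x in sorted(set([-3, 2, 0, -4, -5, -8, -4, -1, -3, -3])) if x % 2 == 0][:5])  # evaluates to [64, 16, 0, 4]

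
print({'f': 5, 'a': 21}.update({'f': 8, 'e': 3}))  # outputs None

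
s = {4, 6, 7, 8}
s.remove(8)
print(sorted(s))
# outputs [4, 6, 7]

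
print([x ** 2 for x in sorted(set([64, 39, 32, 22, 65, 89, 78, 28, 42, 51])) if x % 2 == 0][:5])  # [484, 784, 1024, 1764, 4096]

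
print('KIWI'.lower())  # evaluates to kiwi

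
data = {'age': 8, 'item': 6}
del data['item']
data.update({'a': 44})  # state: {'age': 8, 'a': 44}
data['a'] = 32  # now {'age': 8, 'a': 32}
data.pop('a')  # 32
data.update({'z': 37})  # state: {'age': 8, 'z': 37}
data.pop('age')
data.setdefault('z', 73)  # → 37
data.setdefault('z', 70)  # 37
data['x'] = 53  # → {'z': 37, 'x': 53}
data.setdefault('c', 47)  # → 47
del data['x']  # {'z': 37, 'c': 47}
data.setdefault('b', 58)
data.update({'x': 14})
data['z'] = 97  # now {'z': 97, 'c': 47, 'b': 58, 'x': 14}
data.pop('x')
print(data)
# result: {'z': 97, 'c': 47, 'b': 58}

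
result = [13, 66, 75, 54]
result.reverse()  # [54, 75, 66, 13]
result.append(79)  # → [54, 75, 66, 13, 79]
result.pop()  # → 79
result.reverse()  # [13, 66, 75, 54]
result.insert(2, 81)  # [13, 66, 81, 75, 54]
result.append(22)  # [13, 66, 81, 75, 54, 22]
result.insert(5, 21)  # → [13, 66, 81, 75, 54, 21, 22]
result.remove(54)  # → [13, 66, 81, 75, 21, 22]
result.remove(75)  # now [13, 66, 81, 21, 22]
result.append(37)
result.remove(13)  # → [66, 81, 21, 22, 37]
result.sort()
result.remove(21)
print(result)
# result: [22, 37, 66, 81]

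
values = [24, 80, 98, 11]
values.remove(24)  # [80, 98, 11]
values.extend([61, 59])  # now [80, 98, 11, 61, 59]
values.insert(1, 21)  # [80, 21, 98, 11, 61, 59]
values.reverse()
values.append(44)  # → [59, 61, 11, 98, 21, 80, 44]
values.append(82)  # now [59, 61, 11, 98, 21, 80, 44, 82]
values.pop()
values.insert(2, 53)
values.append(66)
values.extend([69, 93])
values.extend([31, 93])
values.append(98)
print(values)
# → [59, 61, 53, 11, 98, 21, 80, 44, 66, 69, 93, 31, 93, 98]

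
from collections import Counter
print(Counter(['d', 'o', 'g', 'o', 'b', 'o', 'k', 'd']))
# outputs Counter({'o': 3, 'd': 2, 'g': 1, 'b': 1, 'k': 1})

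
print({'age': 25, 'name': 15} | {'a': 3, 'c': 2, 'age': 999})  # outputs {'age': 999, 'name': 15, 'a': 3, 'c': 2}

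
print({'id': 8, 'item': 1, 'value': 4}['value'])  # 4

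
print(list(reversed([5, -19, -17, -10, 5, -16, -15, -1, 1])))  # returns [1, -1, -15, -16, 5, -10, -17, -19, 5]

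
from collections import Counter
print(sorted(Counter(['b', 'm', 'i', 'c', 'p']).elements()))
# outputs ['b', 'c', 'i', 'm', 'p']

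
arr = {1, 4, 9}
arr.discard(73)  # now {1, 4, 9}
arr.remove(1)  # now {4, 9}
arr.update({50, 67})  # {4, 9, 50, 67}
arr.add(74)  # {4, 9, 50, 67, 74}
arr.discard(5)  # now {4, 9, 50, 67, 74}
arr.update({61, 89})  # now {4, 9, 50, 61, 67, 74, 89}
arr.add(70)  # {4, 9, 50, 61, 67, 70, 74, 89}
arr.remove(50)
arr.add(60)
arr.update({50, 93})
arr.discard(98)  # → {4, 9, 50, 60, 61, 67, 70, 74, 89, 93}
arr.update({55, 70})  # {4, 9, 50, 55, 60, 61, 67, 70, 74, 89, 93}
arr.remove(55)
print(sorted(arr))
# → [4, 9, 50, 60, 61, 67, 70, 74, 89, 93]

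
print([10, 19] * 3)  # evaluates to [10, 19, 10, 19, 10, 19]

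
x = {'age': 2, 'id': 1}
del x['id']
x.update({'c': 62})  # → {'age': 2, 'c': 62}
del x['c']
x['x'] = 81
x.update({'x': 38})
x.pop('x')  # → 38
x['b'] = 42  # {'age': 2, 'b': 42}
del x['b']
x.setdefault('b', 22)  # 22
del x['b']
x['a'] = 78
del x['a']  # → {'age': 2}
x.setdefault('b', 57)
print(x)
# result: {'age': 2, 'b': 57}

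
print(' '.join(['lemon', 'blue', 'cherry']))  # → lemon blue cherry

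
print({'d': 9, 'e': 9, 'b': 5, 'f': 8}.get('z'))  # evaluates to None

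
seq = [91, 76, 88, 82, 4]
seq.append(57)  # [91, 76, 88, 82, 4, 57]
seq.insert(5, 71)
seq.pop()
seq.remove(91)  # [76, 88, 82, 4, 71]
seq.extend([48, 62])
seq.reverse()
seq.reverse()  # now [76, 88, 82, 4, 71, 48, 62]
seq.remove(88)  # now [76, 82, 4, 71, 48, 62]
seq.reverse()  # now [62, 48, 71, 4, 82, 76]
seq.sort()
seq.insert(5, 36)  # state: [4, 48, 62, 71, 76, 36, 82]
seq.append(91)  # [4, 48, 62, 71, 76, 36, 82, 91]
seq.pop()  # 91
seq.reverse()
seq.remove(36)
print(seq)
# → [82, 76, 71, 62, 48, 4]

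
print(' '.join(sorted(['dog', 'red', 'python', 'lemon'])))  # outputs dog lemon python red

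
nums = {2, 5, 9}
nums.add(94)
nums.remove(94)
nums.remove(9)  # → {2, 5}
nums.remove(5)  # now {2}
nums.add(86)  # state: {2, 86}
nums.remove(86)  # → {2}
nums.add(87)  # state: {2, 87}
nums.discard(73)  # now {2, 87}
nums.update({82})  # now {2, 82, 87}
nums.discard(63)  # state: {2, 82, 87}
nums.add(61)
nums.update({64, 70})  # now {2, 61, 64, 70, 82, 87}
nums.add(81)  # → {2, 61, 64, 70, 81, 82, 87}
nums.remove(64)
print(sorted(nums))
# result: [2, 61, 70, 81, 82, 87]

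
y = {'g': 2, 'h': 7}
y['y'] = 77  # {'g': 2, 'h': 7, 'y': 77}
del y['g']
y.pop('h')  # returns 7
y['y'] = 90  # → {'y': 90}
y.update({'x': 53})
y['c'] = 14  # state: {'y': 90, 'x': 53, 'c': 14}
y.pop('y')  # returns 90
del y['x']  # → {'c': 14}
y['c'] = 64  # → {'c': 64}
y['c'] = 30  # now {'c': 30}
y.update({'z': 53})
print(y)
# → {'c': 30, 'z': 53}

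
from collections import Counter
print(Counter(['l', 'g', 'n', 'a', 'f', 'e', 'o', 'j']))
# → Counter({'l': 1, 'g': 1, 'n': 1, 'a': 1, 'f': 1, 'e': 1, 'o': 1, 'j': 1})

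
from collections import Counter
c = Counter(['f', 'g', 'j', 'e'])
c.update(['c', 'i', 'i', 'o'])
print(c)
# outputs Counter({'i': 2, 'f': 1, 'g': 1, 'j': 1, 'e': 1, 'c': 1, 'o': 1})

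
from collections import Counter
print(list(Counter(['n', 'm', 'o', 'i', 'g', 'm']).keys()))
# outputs ['n', 'm', 'o', 'i', 'g']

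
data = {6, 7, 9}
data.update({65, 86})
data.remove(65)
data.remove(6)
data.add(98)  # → {7, 9, 86, 98}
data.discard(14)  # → {7, 9, 86, 98}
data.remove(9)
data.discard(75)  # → {7, 86, 98}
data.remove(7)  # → {86, 98}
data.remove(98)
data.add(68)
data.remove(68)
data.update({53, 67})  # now {53, 67, 86}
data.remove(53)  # {67, 86}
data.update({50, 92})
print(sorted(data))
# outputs [50, 67, 86, 92]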